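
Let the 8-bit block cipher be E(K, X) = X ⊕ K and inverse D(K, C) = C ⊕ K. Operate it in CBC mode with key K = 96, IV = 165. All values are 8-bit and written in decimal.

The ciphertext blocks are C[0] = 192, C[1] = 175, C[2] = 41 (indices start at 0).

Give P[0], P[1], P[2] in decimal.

CBC decryption: P_i = D(K, C_i) ⊕ C_{i−1}, with C_{−1} = IV.
P[0]: D(K, 192) = 160; 160 ⊕ 165 = 5.
P[1]: D(K, 175) = 207; 207 ⊕ 192 = 15.
P[2]: D(K, 41) = 73; 73 ⊕ 175 = 230.

P[0] = 5, P[1] = 15, P[2] = 230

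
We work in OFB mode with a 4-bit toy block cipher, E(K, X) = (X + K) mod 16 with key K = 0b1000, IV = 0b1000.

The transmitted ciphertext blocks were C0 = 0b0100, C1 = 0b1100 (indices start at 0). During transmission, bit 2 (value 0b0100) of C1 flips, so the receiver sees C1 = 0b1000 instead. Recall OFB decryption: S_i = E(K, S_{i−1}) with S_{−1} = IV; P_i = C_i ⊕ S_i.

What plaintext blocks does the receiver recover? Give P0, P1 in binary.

P0 = 0b0100, P1 = 0b0000

Only C1 changed, to 0b1000. In OFB, a change in C_i flips the same bit in P_i only; the keystream is unaffected. Decrypting the received ciphertext:
P0: S = E(K, 0b1000) = 0b0000; 0b0100 ⊕ 0b0000 = 0b0100.
P1: S = E(K, 0b0000) = 0b1000; 0b1000 ⊕ 0b1000 = 0b0000.
Blocks that differ from the original plaintext: P1.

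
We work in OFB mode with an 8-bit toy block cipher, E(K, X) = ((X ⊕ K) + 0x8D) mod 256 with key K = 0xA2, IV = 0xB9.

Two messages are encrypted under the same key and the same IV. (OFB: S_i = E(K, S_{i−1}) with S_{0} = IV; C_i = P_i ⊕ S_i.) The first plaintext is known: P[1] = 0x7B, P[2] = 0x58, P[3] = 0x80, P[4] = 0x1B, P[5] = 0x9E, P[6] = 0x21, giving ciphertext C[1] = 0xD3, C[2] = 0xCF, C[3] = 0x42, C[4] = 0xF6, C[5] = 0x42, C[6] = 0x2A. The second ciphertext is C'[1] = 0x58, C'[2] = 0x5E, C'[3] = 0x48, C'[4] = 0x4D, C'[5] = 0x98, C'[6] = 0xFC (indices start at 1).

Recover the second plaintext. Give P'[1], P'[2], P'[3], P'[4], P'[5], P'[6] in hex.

P'[1] = 0xF0, P'[2] = 0xC9, P'[3] = 0x8A, P'[4] = 0xA0, P'[5] = 0x44, P'[6] = 0xF7

In OFB with a reused IV, both messages share the same keystream S_i, so C_i ⊕ C'_i = P_i ⊕ P'_i and thus P'_i = P_i ⊕ C_i ⊕ C'_i.
P'[1]: 0x7B ⊕ 0xD3 ⊕ 0x58 = 0xF0.
P'[2]: 0x58 ⊕ 0xCF ⊕ 0x5E = 0xC9.
P'[3]: 0x80 ⊕ 0x42 ⊕ 0x48 = 0x8A.
P'[4]: 0x1B ⊕ 0xF6 ⊕ 0x4D = 0xA0.
P'[5]: 0x9E ⊕ 0x42 ⊕ 0x98 = 0x44.
P'[6]: 0x21 ⊕ 0x2A ⊕ 0xFC = 0xF7.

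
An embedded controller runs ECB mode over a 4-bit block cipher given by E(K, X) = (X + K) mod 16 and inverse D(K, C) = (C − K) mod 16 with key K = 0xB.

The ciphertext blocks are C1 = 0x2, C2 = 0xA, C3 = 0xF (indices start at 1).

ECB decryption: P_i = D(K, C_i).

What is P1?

P1: D(K, 0x2) = 0x7.

P1 = 0x7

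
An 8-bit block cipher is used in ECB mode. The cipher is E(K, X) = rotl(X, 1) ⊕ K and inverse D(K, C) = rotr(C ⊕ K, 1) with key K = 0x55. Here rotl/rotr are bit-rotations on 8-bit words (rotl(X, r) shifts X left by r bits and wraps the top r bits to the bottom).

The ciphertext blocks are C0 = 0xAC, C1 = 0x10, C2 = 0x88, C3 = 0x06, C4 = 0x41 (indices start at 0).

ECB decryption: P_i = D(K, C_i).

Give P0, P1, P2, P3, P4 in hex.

P0: D(K, 0xAC) = 0xFC.
P1: D(K, 0x10) = 0xA2.
P2: D(K, 0x88) = 0xEE.
P3: D(K, 0x06) = 0xA9.
P4: D(K, 0x41) = 0x0A.

P0 = 0xFC, P1 = 0xA2, P2 = 0xEE, P3 = 0xA9, P4 = 0x0A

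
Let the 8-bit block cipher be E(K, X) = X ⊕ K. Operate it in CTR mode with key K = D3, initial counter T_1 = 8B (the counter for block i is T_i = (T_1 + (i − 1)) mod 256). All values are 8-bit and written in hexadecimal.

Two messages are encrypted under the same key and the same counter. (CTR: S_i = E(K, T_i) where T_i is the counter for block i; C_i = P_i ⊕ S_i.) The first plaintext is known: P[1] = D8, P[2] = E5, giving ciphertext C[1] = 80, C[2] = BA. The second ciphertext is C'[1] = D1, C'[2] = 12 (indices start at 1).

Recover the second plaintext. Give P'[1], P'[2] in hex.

P'[1] = 89, P'[2] = 4D

In CTR with a reused counter, both messages share the same keystream S_i, so C_i ⊕ C'_i = P_i ⊕ P'_i and thus P'_i = P_i ⊕ C_i ⊕ C'_i.
P'[1]: D8 ⊕ 80 ⊕ D1 = 89.
P'[2]: E5 ⊕ BA ⊕ 12 = 4D.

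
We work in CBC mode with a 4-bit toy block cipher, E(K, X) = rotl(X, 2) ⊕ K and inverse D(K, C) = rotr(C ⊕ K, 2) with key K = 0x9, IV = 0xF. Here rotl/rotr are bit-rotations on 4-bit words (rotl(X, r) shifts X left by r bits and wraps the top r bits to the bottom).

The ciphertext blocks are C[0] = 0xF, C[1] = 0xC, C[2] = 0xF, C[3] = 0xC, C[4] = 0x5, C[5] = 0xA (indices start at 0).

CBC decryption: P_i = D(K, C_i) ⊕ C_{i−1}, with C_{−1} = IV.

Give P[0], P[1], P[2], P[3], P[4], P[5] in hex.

P[0]: D(K, 0xF) = 0x9; 0x9 ⊕ 0xF = 0x6.
P[1]: D(K, 0xC) = 0x5; 0x5 ⊕ 0xF = 0xA.
P[2]: D(K, 0xF) = 0x9; 0x9 ⊕ 0xC = 0x5.
P[3]: D(K, 0xC) = 0x5; 0x5 ⊕ 0xF = 0xA.
P[4]: D(K, 0x5) = 0x3; 0x3 ⊕ 0xC = 0xF.
P[5]: D(K, 0xA) = 0xC; 0xC ⊕ 0x5 = 0x9.

P[0] = 0x6, P[1] = 0xA, P[2] = 0x5, P[3] = 0xA, P[4] = 0xF, P[5] = 0x9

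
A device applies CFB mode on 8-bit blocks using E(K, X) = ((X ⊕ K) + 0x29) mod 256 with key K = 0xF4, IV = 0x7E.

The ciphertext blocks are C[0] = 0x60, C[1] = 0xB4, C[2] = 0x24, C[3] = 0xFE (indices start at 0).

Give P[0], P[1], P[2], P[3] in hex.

P[0] = 0xD3, P[1] = 0x09, P[2] = 0x4D, P[3] = 0x07

CFB decryption: P_i = C_i ⊕ E(K, C_{i−1}), with C_{−1} = IV.
P[0]: E(K, 0x7E) = 0xB3; 0x60 ⊕ 0xB3 = 0xD3.
P[1]: E(K, 0x60) = 0xBD; 0xB4 ⊕ 0xBD = 0x09.
P[2]: E(K, 0xB4) = 0x69; 0x24 ⊕ 0x69 = 0x4D.
P[3]: E(K, 0x24) = 0xF9; 0xFE ⊕ 0xF9 = 0x07.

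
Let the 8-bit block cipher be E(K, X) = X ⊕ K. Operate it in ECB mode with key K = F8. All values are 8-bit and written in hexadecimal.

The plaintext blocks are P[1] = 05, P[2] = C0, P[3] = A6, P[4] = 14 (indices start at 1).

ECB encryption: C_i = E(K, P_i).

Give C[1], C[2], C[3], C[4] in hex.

C[1]: E(K, 05) = FD.
C[2]: E(K, C0) = 38.
C[3]: E(K, A6) = 5E.
C[4]: E(K, 14) = EC.

C[1] = FD, C[2] = 38, C[3] = 5E, C[4] = EC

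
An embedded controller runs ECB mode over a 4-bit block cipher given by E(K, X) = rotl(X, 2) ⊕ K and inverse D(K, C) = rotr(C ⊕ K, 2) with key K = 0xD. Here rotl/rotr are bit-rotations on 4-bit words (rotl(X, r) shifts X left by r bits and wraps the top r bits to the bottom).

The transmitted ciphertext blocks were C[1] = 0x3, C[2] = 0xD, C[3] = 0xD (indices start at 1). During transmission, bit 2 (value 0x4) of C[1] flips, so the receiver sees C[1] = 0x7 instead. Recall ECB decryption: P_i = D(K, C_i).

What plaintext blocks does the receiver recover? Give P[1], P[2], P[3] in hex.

Only C[1] changed, to 0x7. In ECB, a change in C_i affects only P_i. Decrypting the received ciphertext:
P[1]: D(K, 0x7) = 0xA.
P[2]: D(K, 0xD) = 0x0.
P[3]: D(K, 0xD) = 0x0.
Blocks that differ from the original plaintext: P[1].

P[1] = 0xA, P[2] = 0x0, P[3] = 0x0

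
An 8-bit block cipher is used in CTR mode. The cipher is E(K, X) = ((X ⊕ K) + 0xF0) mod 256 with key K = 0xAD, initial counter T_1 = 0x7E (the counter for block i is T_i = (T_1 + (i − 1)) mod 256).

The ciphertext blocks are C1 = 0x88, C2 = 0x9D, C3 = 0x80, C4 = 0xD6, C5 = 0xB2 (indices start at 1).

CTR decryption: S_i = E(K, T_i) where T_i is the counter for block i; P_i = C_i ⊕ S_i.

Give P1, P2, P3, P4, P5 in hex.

P1 = 0x4B, P2 = 0x5F, P3 = 0x9D, P4 = 0xCA, P5 = 0xAD

P1: T = 0x7E, S = E(K, T) = 0xC3; 0x88 ⊕ 0xC3 = 0x4B.
P2: T = 0x7F, S = E(K, T) = 0xC2; 0x9D ⊕ 0xC2 = 0x5F.
P3: T = 0x80, S = E(K, T) = 0x1D; 0x80 ⊕ 0x1D = 0x9D.
P4: T = 0x81, S = E(K, T) = 0x1C; 0xD6 ⊕ 0x1C = 0xCA.
P5: T = 0x82, S = E(K, T) = 0x1F; 0xB2 ⊕ 0x1F = 0xAD.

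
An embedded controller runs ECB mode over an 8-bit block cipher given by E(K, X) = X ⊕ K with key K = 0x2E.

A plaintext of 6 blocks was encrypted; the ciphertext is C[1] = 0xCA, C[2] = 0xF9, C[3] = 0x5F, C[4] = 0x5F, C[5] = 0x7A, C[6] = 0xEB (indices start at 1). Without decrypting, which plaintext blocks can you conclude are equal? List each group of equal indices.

P[3] = P[4]

ECB encrypts each block independently with the same key, so equal ciphertext blocks imply equal plaintext blocks.
C[3] = C[4] = 0x5F, so P[3] = P[4].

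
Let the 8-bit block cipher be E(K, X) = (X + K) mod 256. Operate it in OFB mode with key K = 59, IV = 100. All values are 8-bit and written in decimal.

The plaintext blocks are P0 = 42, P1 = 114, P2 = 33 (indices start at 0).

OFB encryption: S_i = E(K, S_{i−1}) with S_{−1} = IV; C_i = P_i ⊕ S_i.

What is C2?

C2 = 52

C0: S = E(K, 100) = 159; 42 ⊕ 159 = 181.
C1: S = E(K, 159) = 218; 114 ⊕ 218 = 168.
C2: S = E(K, 218) = 21; 33 ⊕ 21 = 52.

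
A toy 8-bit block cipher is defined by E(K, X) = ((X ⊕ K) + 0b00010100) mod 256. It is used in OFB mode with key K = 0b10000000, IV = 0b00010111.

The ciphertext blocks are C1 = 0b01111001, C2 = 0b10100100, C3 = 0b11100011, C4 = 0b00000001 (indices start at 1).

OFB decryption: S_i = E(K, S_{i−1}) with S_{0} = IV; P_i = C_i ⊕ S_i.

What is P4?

P1: S = E(K, 0b00010111) = 0b10101011; 0b01111001 ⊕ 0b10101011 = 0b11010010.
P2: S = E(K, 0b10101011) = 0b00111111; 0b10100100 ⊕ 0b00111111 = 0b10011011.
P3: S = E(K, 0b00111111) = 0b11010011; 0b11100011 ⊕ 0b11010011 = 0b00110000.
P4: S = E(K, 0b11010011) = 0b01100111; 0b00000001 ⊕ 0b01100111 = 0b01100110.

P4 = 0b01100110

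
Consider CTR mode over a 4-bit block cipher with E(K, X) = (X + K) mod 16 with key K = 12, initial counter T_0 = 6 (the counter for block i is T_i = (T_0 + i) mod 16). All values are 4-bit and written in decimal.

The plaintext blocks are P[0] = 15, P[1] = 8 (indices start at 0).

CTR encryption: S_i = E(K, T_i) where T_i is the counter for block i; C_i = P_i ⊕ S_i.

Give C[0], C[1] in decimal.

C[0] = 13, C[1] = 11

C[0]: T = 6, S = E(K, T) = 2; 15 ⊕ 2 = 13.
C[1]: T = 7, S = E(K, T) = 3; 8 ⊕ 3 = 11.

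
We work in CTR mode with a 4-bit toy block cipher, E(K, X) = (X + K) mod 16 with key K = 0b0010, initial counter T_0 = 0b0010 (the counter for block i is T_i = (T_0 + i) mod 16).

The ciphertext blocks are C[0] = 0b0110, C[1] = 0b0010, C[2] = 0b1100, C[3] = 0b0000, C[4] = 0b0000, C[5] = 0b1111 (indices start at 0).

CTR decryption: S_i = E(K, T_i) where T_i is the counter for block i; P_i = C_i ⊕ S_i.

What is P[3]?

P[3] = 0b0111

P[3]: T = 0b0101, S = E(K, T) = 0b0111; 0b0000 ⊕ 0b0111 = 0b0111.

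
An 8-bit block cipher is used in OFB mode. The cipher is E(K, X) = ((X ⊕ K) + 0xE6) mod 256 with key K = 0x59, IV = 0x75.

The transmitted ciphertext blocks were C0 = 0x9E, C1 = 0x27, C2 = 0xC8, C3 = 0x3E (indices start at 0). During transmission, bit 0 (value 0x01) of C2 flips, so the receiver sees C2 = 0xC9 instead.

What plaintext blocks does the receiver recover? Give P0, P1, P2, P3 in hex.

OFB decryption: S_i = E(K, S_{i−1}) with S_{−1} = IV; P_i = C_i ⊕ S_i.
Only C2 changed, to 0xC9. In OFB, a change in C_i flips the same bit in P_i only; the keystream is unaffected. Decrypting the received ciphertext:
P0: S = E(K, 0x75) = 0x12; 0x9E ⊕ 0x12 = 0x8C.
P1: S = E(K, 0x12) = 0x31; 0x27 ⊕ 0x31 = 0x16.
P2: S = E(K, 0x31) = 0x4E; 0xC9 ⊕ 0x4E = 0x87.
P3: S = E(K, 0x4E) = 0xFD; 0x3E ⊕ 0xFD = 0xC3.
Blocks that differ from the original plaintext: P2.

P0 = 0x8C, P1 = 0x16, P2 = 0x87, P3 = 0xC3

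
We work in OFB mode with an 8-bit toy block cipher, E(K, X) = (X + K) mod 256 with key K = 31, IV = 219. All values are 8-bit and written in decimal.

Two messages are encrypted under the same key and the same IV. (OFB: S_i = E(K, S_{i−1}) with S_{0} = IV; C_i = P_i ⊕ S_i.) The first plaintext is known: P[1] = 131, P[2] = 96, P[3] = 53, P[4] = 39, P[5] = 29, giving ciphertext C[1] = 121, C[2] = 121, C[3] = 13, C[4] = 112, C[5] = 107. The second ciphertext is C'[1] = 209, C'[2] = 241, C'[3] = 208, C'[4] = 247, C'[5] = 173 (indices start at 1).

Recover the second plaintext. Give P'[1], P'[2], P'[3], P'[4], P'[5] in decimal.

P'[1] = 43, P'[2] = 232, P'[3] = 232, P'[4] = 160, P'[5] = 219

In OFB with a reused IV, both messages share the same keystream S_i, so C_i ⊕ C'_i = P_i ⊕ P'_i and thus P'_i = P_i ⊕ C_i ⊕ C'_i.
P'[1]: 131 ⊕ 121 ⊕ 209 = 43.
P'[2]: 96 ⊕ 121 ⊕ 241 = 232.
P'[3]: 53 ⊕ 13 ⊕ 208 = 232.
P'[4]: 39 ⊕ 112 ⊕ 247 = 160.
P'[5]: 29 ⊕ 107 ⊕ 173 = 219.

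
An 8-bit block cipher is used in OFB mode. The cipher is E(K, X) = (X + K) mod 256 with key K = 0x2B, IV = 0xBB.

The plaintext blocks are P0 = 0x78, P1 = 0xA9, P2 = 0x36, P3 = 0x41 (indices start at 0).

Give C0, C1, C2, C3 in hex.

OFB encryption: S_i = E(K, S_{i−1}) with S_{−1} = IV; C_i = P_i ⊕ S_i.
C0: S = E(K, 0xBB) = 0xE6; 0x78 ⊕ 0xE6 = 0x9E.
C1: S = E(K, 0xE6) = 0x11; 0xA9 ⊕ 0x11 = 0xB8.
C2: S = E(K, 0x11) = 0x3C; 0x36 ⊕ 0x3C = 0x0A.
C3: S = E(K, 0x3C) = 0x67; 0x41 ⊕ 0x67 = 0x26.

C0 = 0x9E, C1 = 0xB8, C2 = 0x0A, C3 = 0x26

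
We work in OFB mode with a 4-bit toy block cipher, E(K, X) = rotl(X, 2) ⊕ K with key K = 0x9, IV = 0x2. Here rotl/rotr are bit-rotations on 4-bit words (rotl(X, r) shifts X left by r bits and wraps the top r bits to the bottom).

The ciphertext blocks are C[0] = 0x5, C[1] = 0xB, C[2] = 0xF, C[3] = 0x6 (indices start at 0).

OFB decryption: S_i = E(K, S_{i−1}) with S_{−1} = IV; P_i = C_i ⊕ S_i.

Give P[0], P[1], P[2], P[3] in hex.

P[0]: S = E(K, 0x2) = 0x1; 0x5 ⊕ 0x1 = 0x4.
P[1]: S = E(K, 0x1) = 0xD; 0xB ⊕ 0xD = 0x6.
P[2]: S = E(K, 0xD) = 0xE; 0xF ⊕ 0xE = 0x1.
P[3]: S = E(K, 0xE) = 0x2; 0x6 ⊕ 0x2 = 0x4.

P[0] = 0x4, P[1] = 0x6, P[2] = 0x1, P[3] = 0x4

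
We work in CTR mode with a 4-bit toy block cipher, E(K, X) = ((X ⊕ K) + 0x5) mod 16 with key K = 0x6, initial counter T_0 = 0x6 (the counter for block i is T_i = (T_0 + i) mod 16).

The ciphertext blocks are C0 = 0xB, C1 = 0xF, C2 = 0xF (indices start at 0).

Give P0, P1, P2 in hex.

CTR decryption: S_i = E(K, T_i) where T_i is the counter for block i; P_i = C_i ⊕ S_i.
P0: T = 0x6, S = E(K, T) = 0x5; 0xB ⊕ 0x5 = 0xE.
P1: T = 0x7, S = E(K, T) = 0x6; 0xF ⊕ 0x6 = 0x9.
P2: T = 0x8, S = E(K, T) = 0x3; 0xF ⊕ 0x3 = 0xC.

P0 = 0xE, P1 = 0x9, P2 = 0xC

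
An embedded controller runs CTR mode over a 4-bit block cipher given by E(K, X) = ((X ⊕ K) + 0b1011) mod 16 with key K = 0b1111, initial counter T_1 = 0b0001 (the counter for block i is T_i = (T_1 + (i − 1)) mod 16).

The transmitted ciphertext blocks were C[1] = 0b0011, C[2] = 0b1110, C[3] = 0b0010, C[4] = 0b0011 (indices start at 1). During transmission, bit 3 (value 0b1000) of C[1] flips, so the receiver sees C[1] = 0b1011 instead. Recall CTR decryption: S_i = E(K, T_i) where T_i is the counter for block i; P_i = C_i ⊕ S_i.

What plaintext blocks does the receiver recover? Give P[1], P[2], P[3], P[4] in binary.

P[1] = 0b0010, P[2] = 0b0110, P[3] = 0b0101, P[4] = 0b0101

Only C[1] changed, to 0b1011. In CTR, a change in C_i flips the same bit in P_i only; the keystream is unaffected. Decrypting the received ciphertext:
P[1]: T = 0b0001, S = E(K, T) = 0b1001; 0b1011 ⊕ 0b1001 = 0b0010.
P[2]: T = 0b0010, S = E(K, T) = 0b1000; 0b1110 ⊕ 0b1000 = 0b0110.
P[3]: T = 0b0011, S = E(K, T) = 0b0111; 0b0010 ⊕ 0b0111 = 0b0101.
P[4]: T = 0b0100, S = E(K, T) = 0b0110; 0b0011 ⊕ 0b0110 = 0b0101.
Blocks that differ from the original plaintext: P[1].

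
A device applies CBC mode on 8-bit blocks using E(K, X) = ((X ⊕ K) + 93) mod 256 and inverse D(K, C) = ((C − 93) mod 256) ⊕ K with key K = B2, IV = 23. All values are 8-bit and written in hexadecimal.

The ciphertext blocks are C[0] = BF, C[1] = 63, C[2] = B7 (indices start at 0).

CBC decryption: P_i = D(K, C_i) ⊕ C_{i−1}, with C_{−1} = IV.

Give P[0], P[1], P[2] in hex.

P[0] = BD, P[1] = DD, P[2] = F5

P[0]: D(K, BF) = 9E; 9E ⊕ 23 = BD.
P[1]: D(K, 63) = 62; 62 ⊕ BF = DD.
P[2]: D(K, B7) = 96; 96 ⊕ 63 = F5.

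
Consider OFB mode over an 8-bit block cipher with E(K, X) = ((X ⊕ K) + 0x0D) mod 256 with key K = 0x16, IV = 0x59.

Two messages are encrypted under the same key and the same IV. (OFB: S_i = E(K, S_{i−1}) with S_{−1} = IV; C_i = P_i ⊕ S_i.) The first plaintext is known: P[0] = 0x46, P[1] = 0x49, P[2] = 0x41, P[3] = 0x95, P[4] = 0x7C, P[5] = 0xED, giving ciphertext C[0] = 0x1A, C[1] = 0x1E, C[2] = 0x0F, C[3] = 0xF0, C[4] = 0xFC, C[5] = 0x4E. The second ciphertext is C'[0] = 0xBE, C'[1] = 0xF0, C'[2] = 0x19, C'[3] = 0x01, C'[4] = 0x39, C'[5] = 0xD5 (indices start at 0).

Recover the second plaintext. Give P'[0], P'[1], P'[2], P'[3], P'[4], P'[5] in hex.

P'[0] = 0xE2, P'[1] = 0xA7, P'[2] = 0x57, P'[3] = 0x64, P'[4] = 0xB9, P'[5] = 0x76

In OFB with a reused IV, both messages share the same keystream S_i, so C_i ⊕ C'_i = P_i ⊕ P'_i and thus P'_i = P_i ⊕ C_i ⊕ C'_i.
P'[0]: 0x46 ⊕ 0x1A ⊕ 0xBE = 0xE2.
P'[1]: 0x49 ⊕ 0x1E ⊕ 0xF0 = 0xA7.
P'[2]: 0x41 ⊕ 0x0F ⊕ 0x19 = 0x57.
P'[3]: 0x95 ⊕ 0xF0 ⊕ 0x01 = 0x64.
P'[4]: 0x7C ⊕ 0xFC ⊕ 0x39 = 0xB9.
P'[5]: 0xED ⊕ 0x4E ⊕ 0xD5 = 0x76.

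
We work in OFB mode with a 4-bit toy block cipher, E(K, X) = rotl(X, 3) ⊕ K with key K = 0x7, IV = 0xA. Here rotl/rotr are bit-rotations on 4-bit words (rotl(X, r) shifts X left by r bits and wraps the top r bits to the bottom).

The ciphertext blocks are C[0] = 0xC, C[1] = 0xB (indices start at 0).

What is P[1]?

P[1] = 0xD

OFB decryption: S_i = E(K, S_{i−1}) with S_{−1} = IV; P_i = C_i ⊕ S_i.
P[0]: S = E(K, 0xA) = 0x2; 0xC ⊕ 0x2 = 0xE.
P[1]: S = E(K, 0x2) = 0x6; 0xB ⊕ 0x6 = 0xD.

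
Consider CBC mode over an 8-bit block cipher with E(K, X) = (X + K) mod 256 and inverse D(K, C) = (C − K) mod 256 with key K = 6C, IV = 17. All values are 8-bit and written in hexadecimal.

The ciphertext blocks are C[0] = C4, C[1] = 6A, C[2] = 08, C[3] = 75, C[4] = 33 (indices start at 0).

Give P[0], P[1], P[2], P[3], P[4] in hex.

P[0] = 4F, P[1] = 3A, P[2] = F6, P[3] = 01, P[4] = B2

CBC decryption: P_i = D(K, C_i) ⊕ C_{i−1}, with C_{−1} = IV.
P[0]: D(K, C4) = 58; 58 ⊕ 17 = 4F.
P[1]: D(K, 6A) = FE; FE ⊕ C4 = 3A.
P[2]: D(K, 08) = 9C; 9C ⊕ 6A = F6.
P[3]: D(K, 75) = 09; 09 ⊕ 08 = 01.
P[4]: D(K, 33) = C7; C7 ⊕ 75 = B2.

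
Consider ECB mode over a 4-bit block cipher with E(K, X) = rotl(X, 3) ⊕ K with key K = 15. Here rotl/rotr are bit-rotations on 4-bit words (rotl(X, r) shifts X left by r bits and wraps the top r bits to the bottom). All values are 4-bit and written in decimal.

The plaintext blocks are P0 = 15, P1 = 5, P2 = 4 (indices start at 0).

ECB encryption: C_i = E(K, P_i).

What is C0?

C0: E(K, 15) = 0.

C0 = 0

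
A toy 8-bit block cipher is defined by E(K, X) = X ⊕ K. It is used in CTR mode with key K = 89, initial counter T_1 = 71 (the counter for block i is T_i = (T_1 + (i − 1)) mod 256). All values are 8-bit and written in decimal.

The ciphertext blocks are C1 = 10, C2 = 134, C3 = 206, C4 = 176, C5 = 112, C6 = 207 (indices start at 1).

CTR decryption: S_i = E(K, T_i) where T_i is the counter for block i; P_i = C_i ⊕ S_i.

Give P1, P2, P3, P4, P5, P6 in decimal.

P1: T = 71, S = E(K, T) = 30; 10 ⊕ 30 = 20.
P2: T = 72, S = E(K, T) = 17; 134 ⊕ 17 = 151.
P3: T = 73, S = E(K, T) = 16; 206 ⊕ 16 = 222.
P4: T = 74, S = E(K, T) = 19; 176 ⊕ 19 = 163.
P5: T = 75, S = E(K, T) = 18; 112 ⊕ 18 = 98.
P6: T = 76, S = E(K, T) = 21; 207 ⊕ 21 = 218.

P1 = 20, P2 = 151, P3 = 222, P4 = 163, P5 = 98, P6 = 218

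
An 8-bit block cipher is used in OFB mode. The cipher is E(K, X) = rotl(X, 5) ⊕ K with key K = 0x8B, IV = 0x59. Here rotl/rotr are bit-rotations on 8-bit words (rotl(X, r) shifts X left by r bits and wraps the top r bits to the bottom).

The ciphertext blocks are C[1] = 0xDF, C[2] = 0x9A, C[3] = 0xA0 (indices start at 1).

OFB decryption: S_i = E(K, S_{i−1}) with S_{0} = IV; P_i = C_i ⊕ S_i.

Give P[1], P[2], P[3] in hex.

P[1] = 0x7F, P[2] = 0x05, P[3] = 0xD8

P[1]: S = E(K, 0x59) = 0xA0; 0xDF ⊕ 0xA0 = 0x7F.
P[2]: S = E(K, 0xA0) = 0x9F; 0x9A ⊕ 0x9F = 0x05.
P[3]: S = E(K, 0x9F) = 0x78; 0xA0 ⊕ 0x78 = 0xD8.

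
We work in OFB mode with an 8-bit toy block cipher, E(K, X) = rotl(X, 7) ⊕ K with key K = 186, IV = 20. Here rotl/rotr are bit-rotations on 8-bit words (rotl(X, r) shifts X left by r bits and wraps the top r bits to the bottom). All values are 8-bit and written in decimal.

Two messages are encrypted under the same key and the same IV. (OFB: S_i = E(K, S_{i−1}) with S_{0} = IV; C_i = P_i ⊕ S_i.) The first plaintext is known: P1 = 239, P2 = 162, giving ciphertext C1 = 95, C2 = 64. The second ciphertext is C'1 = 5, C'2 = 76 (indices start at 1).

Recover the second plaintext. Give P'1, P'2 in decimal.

In OFB with a reused IV, both messages share the same keystream S_i, so C_i ⊕ C'_i = P_i ⊕ P'_i and thus P'_i = P_i ⊕ C_i ⊕ C'_i.
P'1: 239 ⊕ 95 ⊕ 5 = 181.
P'2: 162 ⊕ 64 ⊕ 76 = 174.

P'1 = 181, P'2 = 174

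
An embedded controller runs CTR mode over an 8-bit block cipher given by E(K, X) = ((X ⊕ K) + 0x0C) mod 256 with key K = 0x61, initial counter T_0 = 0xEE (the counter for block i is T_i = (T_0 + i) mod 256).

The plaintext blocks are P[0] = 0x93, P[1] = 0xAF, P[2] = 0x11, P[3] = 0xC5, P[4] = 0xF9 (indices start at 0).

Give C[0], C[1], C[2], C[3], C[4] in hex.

C[0] = 0x08, C[1] = 0x35, C[2] = 0x8C, C[3] = 0x59, C[4] = 0x66

CTR encryption: S_i = E(K, T_i) where T_i is the counter for block i; C_i = P_i ⊕ S_i.
C[0]: T = 0xEE, S = E(K, T) = 0x9B; 0x93 ⊕ 0x9B = 0x08.
C[1]: T = 0xEF, S = E(K, T) = 0x9A; 0xAF ⊕ 0x9A = 0x35.
C[2]: T = 0xF0, S = E(K, T) = 0x9D; 0x11 ⊕ 0x9D = 0x8C.
C[3]: T = 0xF1, S = E(K, T) = 0x9C; 0xC5 ⊕ 0x9C = 0x59.
C[4]: T = 0xF2, S = E(K, T) = 0x9F; 0xF9 ⊕ 0x9F = 0x66.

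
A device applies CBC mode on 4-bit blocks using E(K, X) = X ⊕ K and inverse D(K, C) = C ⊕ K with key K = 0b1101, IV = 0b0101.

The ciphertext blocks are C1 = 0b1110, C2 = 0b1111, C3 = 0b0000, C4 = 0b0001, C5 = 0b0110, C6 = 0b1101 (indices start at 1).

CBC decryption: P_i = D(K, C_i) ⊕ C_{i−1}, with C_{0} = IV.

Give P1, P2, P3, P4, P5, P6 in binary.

P1: D(K, 0b1110) = 0b0011; 0b0011 ⊕ 0b0101 = 0b0110.
P2: D(K, 0b1111) = 0b0010; 0b0010 ⊕ 0b1110 = 0b1100.
P3: D(K, 0b0000) = 0b1101; 0b1101 ⊕ 0b1111 = 0b0010.
P4: D(K, 0b0001) = 0b1100; 0b1100 ⊕ 0b0000 = 0b1100.
P5: D(K, 0b0110) = 0b1011; 0b1011 ⊕ 0b0001 = 0b1010.
P6: D(K, 0b1101) = 0b0000; 0b0000 ⊕ 0b0110 = 0b0110.

P1 = 0b0110, P2 = 0b1100, P3 = 0b0010, P4 = 0b1100, P5 = 0b1010, P6 = 0b0110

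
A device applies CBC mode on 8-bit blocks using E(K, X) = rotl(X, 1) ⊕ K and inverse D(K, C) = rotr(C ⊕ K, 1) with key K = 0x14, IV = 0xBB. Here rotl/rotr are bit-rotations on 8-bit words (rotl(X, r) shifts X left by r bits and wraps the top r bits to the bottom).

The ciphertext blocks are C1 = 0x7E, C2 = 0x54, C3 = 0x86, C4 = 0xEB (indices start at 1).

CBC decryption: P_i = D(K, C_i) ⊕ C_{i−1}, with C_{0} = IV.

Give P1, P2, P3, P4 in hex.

P1: D(K, 0x7E) = 0x35; 0x35 ⊕ 0xBB = 0x8E.
P2: D(K, 0x54) = 0x20; 0x20 ⊕ 0x7E = 0x5E.
P3: D(K, 0x86) = 0x49; 0x49 ⊕ 0x54 = 0x1D.
P4: D(K, 0xEB) = 0xFF; 0xFF ⊕ 0x86 = 0x79.

P1 = 0x8E, P2 = 0x5E, P3 = 0x1D, P4 = 0x79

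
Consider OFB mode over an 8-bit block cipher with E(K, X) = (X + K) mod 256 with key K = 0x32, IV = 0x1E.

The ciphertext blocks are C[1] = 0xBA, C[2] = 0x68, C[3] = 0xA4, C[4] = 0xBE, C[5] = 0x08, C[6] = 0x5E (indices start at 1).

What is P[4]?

P[4] = 0x58

OFB decryption: S_i = E(K, S_{i−1}) with S_{0} = IV; P_i = C_i ⊕ S_i.
P[1]: S = E(K, 0x1E) = 0x50; 0xBA ⊕ 0x50 = 0xEA.
P[2]: S = E(K, 0x50) = 0x82; 0x68 ⊕ 0x82 = 0xEA.
P[3]: S = E(K, 0x82) = 0xB4; 0xA4 ⊕ 0xB4 = 0x10.
P[4]: S = E(K, 0xB4) = 0xE6; 0xBE ⊕ 0xE6 = 0x58.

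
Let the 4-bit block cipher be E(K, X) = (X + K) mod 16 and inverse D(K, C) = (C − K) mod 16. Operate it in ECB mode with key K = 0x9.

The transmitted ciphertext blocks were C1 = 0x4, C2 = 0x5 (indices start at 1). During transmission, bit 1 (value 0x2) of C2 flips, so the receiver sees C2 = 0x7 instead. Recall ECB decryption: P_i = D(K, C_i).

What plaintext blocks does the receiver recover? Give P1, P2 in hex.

P1 = 0xB, P2 = 0xE

Only C2 changed, to 0x7. In ECB, a change in C_i affects only P_i. Decrypting the received ciphertext:
P1: D(K, 0x4) = 0xB.
P2: D(K, 0x7) = 0xE.
Blocks that differ from the original plaintext: P2.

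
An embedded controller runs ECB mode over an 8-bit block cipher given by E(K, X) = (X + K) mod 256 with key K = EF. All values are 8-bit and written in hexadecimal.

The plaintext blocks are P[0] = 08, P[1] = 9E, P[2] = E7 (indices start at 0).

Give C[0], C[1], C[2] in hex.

C[0] = F7, C[1] = 8D, C[2] = D6

ECB encryption: C_i = E(K, P_i).
C[0]: E(K, 08) = F7.
C[1]: E(K, 9E) = 8D.
C[2]: E(K, E7) = D6.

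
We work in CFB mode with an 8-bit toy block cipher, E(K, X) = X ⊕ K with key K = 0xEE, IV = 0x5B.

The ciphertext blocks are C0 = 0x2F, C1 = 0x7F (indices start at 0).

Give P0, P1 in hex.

P0 = 0x9A, P1 = 0xBE

CFB decryption: P_i = C_i ⊕ E(K, C_{i−1}), with C_{−1} = IV.
P0: E(K, 0x5B) = 0xB5; 0x2F ⊕ 0xB5 = 0x9A.
P1: E(K, 0x2F) = 0xC1; 0x7F ⊕ 0xC1 = 0xBE.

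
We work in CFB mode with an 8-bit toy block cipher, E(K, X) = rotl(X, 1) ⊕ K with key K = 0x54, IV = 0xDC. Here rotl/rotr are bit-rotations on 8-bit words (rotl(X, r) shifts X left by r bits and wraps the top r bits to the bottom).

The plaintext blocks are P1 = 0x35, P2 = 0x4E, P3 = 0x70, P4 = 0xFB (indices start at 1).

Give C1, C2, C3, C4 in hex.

C1 = 0xD8, C2 = 0xAB, C3 = 0x73, C4 = 0x49

CFB encryption: C_i = P_i ⊕ E(K, C_{i−1}), with C_{0} = IV.
C1: E(K, 0xDC) = 0xED; 0x35 ⊕ 0xED = 0xD8.
C2: E(K, 0xD8) = 0xE5; 0x4E ⊕ 0xE5 = 0xAB.
C3: E(K, 0xAB) = 0x03; 0x70 ⊕ 0x03 = 0x73.
C4: E(K, 0x73) = 0xB2; 0xFB ⊕ 0xB2 = 0x49.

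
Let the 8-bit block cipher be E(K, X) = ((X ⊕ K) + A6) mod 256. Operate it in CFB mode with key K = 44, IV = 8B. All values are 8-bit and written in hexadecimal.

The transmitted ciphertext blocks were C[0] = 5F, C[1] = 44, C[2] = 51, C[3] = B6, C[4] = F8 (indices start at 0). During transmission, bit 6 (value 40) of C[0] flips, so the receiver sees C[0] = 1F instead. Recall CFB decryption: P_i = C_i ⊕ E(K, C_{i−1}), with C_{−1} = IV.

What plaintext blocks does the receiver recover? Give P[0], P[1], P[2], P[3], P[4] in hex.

Only C[0] changed, to 1F. In CFB, a change in C_i flips the same bit in P_i and garbles P_{i+1}. Decrypting the received ciphertext:
P[0]: E(K, 8B) = 75; 1F ⊕ 75 = 6A.
P[1]: E(K, 1F) = 01; 44 ⊕ 01 = 45.
P[2]: E(K, 44) = A6; 51 ⊕ A6 = F7.
P[3]: E(K, 51) = BB; B6 ⊕ BB = 0D.
P[4]: E(K, B6) = 98; F8 ⊕ 98 = 60.
Blocks that differ from the original plaintext: P[0], P[1].

P[0] = 6A, P[1] = 45, P[2] = F7, P[3] = 0D, P[4] = 60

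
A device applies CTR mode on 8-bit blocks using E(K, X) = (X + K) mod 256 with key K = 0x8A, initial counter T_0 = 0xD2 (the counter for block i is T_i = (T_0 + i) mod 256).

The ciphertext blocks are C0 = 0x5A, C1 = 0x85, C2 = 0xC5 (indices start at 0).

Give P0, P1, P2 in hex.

CTR decryption: S_i = E(K, T_i) where T_i is the counter for block i; P_i = C_i ⊕ S_i.
P0: T = 0xD2, S = E(K, T) = 0x5C; 0x5A ⊕ 0x5C = 0x06.
P1: T = 0xD3, S = E(K, T) = 0x5D; 0x85 ⊕ 0x5D = 0xD8.
P2: T = 0xD4, S = E(K, T) = 0x5E; 0xC5 ⊕ 0x5E = 0x9B.

P0 = 0x06, P1 = 0xD8, P2 = 0x9B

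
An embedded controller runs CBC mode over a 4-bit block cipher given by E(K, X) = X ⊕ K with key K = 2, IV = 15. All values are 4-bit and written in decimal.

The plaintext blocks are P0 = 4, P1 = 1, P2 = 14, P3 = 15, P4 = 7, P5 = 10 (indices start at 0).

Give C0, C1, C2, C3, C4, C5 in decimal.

C0 = 9, C1 = 10, C2 = 6, C3 = 11, C4 = 14, C5 = 6

CBC encryption: C_i = E(K, P_i ⊕ C_{i−1}), with C_{−1} = IV.
C0: P0 ⊕ 15 = 11; E(K, 11) = 9.
C1: P1 ⊕ 9 = 8; E(K, 8) = 10.
C2: P2 ⊕ 10 = 4; E(K, 4) = 6.
C3: P3 ⊕ 6 = 9; E(K, 9) = 11.
C4: P4 ⊕ 11 = 12; E(K, 12) = 14.
C5: P5 ⊕ 14 = 4; E(K, 4) = 6.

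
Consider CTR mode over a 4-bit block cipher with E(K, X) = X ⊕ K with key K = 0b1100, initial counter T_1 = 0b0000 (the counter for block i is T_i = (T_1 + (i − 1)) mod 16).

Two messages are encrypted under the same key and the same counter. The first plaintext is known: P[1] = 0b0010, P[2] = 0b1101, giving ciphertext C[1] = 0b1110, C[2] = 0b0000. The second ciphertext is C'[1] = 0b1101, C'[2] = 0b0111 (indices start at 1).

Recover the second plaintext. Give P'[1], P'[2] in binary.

In CTR with a reused counter, both messages share the same keystream S_i, so C_i ⊕ C'_i = P_i ⊕ P'_i and thus P'_i = P_i ⊕ C_i ⊕ C'_i.
P'[1]: 0b0010 ⊕ 0b1110 ⊕ 0b1101 = 0b0001.
P'[2]: 0b1101 ⊕ 0b0000 ⊕ 0b0111 = 0b1010.

P'[1] = 0b0001, P'[2] = 0b1010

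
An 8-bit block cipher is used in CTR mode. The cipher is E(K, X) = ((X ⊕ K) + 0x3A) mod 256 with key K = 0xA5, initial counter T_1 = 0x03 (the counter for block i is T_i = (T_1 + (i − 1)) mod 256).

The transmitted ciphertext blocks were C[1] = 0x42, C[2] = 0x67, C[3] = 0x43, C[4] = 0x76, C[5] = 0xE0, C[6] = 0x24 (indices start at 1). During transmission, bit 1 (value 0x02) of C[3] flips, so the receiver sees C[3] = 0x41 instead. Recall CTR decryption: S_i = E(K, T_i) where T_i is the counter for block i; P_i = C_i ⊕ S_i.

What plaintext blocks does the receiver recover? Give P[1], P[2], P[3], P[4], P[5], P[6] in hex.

P[1] = 0xA2, P[2] = 0xBC, P[3] = 0x9B, P[4] = 0xAB, P[5] = 0x3C, P[6] = 0xC3

Only C[3] changed, to 0x41. In CTR, a change in C_i flips the same bit in P_i only; the keystream is unaffected. Decrypting the received ciphertext:
P[1]: T = 0x03, S = E(K, T) = 0xE0; 0x42 ⊕ 0xE0 = 0xA2.
P[2]: T = 0x04, S = E(K, T) = 0xDB; 0x67 ⊕ 0xDB = 0xBC.
P[3]: T = 0x05, S = E(K, T) = 0xDA; 0x41 ⊕ 0xDA = 0x9B.
P[4]: T = 0x06, S = E(K, T) = 0xDD; 0x76 ⊕ 0xDD = 0xAB.
P[5]: T = 0x07, S = E(K, T) = 0xDC; 0xE0 ⊕ 0xDC = 0x3C.
P[6]: T = 0x08, S = E(K, T) = 0xE7; 0x24 ⊕ 0xE7 = 0xC3.
Blocks that differ from the original plaintext: P[3].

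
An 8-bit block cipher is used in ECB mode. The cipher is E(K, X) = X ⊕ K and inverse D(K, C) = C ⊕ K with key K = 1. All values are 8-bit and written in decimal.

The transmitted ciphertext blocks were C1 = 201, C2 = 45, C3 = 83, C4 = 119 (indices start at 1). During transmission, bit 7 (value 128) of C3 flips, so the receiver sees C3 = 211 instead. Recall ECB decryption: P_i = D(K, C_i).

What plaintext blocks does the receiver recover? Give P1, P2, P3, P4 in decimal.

P1 = 200, P2 = 44, P3 = 210, P4 = 118

Only C3 changed, to 211. In ECB, a change in C_i affects only P_i. Decrypting the received ciphertext:
P1: D(K, 201) = 200.
P2: D(K, 45) = 44.
P3: D(K, 211) = 210.
P4: D(K, 119) = 118.
Blocks that differ from the original plaintext: P3.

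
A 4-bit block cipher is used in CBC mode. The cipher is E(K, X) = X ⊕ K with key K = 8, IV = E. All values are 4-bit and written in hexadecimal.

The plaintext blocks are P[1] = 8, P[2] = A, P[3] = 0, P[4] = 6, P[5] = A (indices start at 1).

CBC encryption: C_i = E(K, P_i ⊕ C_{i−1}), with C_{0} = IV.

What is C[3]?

C[3] = 4

C[1]: P[1] ⊕ E = 6; E(K, 6) = E.
C[2]: P[2] ⊕ E = 4; E(K, 4) = C.
C[3]: P[3] ⊕ C = C; E(K, C) = 4.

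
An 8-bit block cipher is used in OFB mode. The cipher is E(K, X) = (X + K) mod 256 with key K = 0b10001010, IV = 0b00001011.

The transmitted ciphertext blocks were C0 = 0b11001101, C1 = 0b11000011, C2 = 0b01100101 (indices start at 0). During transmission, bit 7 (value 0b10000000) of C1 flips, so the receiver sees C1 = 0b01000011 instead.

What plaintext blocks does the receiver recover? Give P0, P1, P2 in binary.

P0 = 0b01011000, P1 = 0b01011100, P2 = 0b11001100

OFB decryption: S_i = E(K, S_{i−1}) with S_{−1} = IV; P_i = C_i ⊕ S_i.
Only C1 changed, to 0b01000011. In OFB, a change in C_i flips the same bit in P_i only; the keystream is unaffected. Decrypting the received ciphertext:
P0: S = E(K, 0b00001011) = 0b10010101; 0b11001101 ⊕ 0b10010101 = 0b01011000.
P1: S = E(K, 0b10010101) = 0b00011111; 0b01000011 ⊕ 0b00011111 = 0b01011100.
P2: S = E(K, 0b00011111) = 0b10101001; 0b01100101 ⊕ 0b10101001 = 0b11001100.
Blocks that differ from the original plaintext: P1.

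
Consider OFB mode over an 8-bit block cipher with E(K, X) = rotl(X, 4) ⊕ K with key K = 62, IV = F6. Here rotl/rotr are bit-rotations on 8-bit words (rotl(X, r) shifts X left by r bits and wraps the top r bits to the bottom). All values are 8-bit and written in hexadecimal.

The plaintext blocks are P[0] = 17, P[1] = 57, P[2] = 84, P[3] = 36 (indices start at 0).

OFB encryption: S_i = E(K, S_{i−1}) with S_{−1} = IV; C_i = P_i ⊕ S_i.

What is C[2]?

C[0]: S = E(K, F6) = 0D; 17 ⊕ 0D = 1A.
C[1]: S = E(K, 0D) = B2; 57 ⊕ B2 = E5.
C[2]: S = E(K, B2) = 49; 84 ⊕ 49 = CD.

C[2] = CD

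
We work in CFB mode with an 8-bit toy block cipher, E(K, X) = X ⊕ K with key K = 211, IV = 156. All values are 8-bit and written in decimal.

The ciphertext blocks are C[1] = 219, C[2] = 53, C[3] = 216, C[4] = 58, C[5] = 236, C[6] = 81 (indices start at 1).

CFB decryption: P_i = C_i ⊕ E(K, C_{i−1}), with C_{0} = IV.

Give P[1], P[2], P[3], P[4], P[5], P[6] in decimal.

P[1]: E(K, 156) = 79; 219 ⊕ 79 = 148.
P[2]: E(K, 219) = 8; 53 ⊕ 8 = 61.
P[3]: E(K, 53) = 230; 216 ⊕ 230 = 62.
P[4]: E(K, 216) = 11; 58 ⊕ 11 = 49.
P[5]: E(K, 58) = 233; 236 ⊕ 233 = 5.
P[6]: E(K, 236) = 63; 81 ⊕ 63 = 110.

P[1] = 148, P[2] = 61, P[3] = 62, P[4] = 49, P[5] = 5, P[6] = 110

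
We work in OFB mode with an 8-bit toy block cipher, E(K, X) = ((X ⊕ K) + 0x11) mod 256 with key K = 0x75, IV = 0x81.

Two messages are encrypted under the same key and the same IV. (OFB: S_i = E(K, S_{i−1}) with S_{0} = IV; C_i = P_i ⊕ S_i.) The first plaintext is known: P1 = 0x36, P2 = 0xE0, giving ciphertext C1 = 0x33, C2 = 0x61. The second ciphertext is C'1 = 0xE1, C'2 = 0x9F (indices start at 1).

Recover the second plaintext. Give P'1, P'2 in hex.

P'1 = 0xE4, P'2 = 0x1E

In OFB with a reused IV, both messages share the same keystream S_i, so C_i ⊕ C'_i = P_i ⊕ P'_i and thus P'_i = P_i ⊕ C_i ⊕ C'_i.
P'1: 0x36 ⊕ 0x33 ⊕ 0xE1 = 0xE4.
P'2: 0xE0 ⊕ 0x61 ⊕ 0x9F = 0x1E.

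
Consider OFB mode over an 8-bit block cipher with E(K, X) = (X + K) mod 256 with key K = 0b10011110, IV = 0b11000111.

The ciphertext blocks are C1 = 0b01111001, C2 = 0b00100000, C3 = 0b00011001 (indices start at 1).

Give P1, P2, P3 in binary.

OFB decryption: S_i = E(K, S_{i−1}) with S_{0} = IV; P_i = C_i ⊕ S_i.
P1: S = E(K, 0b11000111) = 0b01100101; 0b01111001 ⊕ 0b01100101 = 0b00011100.
P2: S = E(K, 0b01100101) = 0b00000011; 0b00100000 ⊕ 0b00000011 = 0b00100011.
P3: S = E(K, 0b00000011) = 0b10100001; 0b00011001 ⊕ 0b10100001 = 0b10111000.

P1 = 0b00011100, P2 = 0b00100011, P3 = 0b10111000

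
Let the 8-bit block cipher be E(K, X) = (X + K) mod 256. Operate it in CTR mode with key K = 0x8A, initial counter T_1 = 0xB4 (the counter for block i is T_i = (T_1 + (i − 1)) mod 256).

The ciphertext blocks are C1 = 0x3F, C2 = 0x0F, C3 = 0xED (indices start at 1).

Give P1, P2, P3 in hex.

CTR decryption: S_i = E(K, T_i) where T_i is the counter for block i; P_i = C_i ⊕ S_i.
P1: T = 0xB4, S = E(K, T) = 0x3E; 0x3F ⊕ 0x3E = 0x01.
P2: T = 0xB5, S = E(K, T) = 0x3F; 0x0F ⊕ 0x3F = 0x30.
P3: T = 0xB6, S = E(K, T) = 0x40; 0xED ⊕ 0x40 = 0xAD.

P1 = 0x01, P2 = 0x30, P3 = 0xAD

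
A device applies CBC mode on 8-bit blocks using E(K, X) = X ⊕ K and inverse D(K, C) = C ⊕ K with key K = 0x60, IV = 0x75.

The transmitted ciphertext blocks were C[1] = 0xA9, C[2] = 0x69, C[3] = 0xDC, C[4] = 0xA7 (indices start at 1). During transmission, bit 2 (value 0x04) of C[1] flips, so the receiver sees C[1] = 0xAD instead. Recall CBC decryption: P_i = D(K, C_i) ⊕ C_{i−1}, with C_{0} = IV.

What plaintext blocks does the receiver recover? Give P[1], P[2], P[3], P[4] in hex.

Only C[1] changed, to 0xAD. In CBC, a change in C_i garbles P_i and flips the same bit in P_{i+1}. Decrypting the received ciphertext:
P[1]: D(K, 0xAD) = 0xCD; 0xCD ⊕ 0x75 = 0xB8.
P[2]: D(K, 0x69) = 0x09; 0x09 ⊕ 0xAD = 0xA4.
P[3]: D(K, 0xDC) = 0xBC; 0xBC ⊕ 0x69 = 0xD5.
P[4]: D(K, 0xA7) = 0xC7; 0xC7 ⊕ 0xDC = 0x1B.
Blocks that differ from the original plaintext: P[1], P[2].

P[1] = 0xB8, P[2] = 0xA4, P[3] = 0xD5, P[4] = 0x1B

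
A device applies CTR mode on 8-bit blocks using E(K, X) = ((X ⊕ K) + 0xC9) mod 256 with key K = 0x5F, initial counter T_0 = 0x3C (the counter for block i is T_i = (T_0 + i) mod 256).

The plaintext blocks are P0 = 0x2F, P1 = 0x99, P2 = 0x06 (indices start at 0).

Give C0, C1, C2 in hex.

CTR encryption: S_i = E(K, T_i) where T_i is the counter for block i; C_i = P_i ⊕ S_i.
C0: T = 0x3C, S = E(K, T) = 0x2C; 0x2F ⊕ 0x2C = 0x03.
C1: T = 0x3D, S = E(K, T) = 0x2B; 0x99 ⊕ 0x2B = 0xB2.
C2: T = 0x3E, S = E(K, T) = 0x2A; 0x06 ⊕ 0x2A = 0x2C.

C0 = 0x03, C1 = 0xB2, C2 = 0x2C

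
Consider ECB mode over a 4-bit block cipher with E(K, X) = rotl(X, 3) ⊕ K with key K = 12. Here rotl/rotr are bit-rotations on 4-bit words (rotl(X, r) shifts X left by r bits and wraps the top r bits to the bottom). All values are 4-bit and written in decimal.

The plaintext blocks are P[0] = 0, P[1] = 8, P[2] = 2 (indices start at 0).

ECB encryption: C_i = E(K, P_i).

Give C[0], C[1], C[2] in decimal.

C[0] = 12, C[1] = 8, C[2] = 13

C[0]: E(K, 0) = 12.
C[1]: E(K, 8) = 8.
C[2]: E(K, 2) = 13.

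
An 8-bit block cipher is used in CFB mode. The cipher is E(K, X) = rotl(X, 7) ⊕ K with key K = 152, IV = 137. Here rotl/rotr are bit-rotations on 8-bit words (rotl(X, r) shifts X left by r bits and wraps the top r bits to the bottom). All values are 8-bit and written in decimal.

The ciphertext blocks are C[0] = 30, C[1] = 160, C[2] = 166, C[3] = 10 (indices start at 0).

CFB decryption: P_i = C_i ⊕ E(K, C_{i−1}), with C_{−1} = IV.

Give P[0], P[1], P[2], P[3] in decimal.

P[0]: E(K, 137) = 92; 30 ⊕ 92 = 66.
P[1]: E(K, 30) = 151; 160 ⊕ 151 = 55.
P[2]: E(K, 160) = 200; 166 ⊕ 200 = 110.
P[3]: E(K, 166) = 203; 10 ⊕ 203 = 193.

P[0] = 66, P[1] = 55, P[2] = 110, P[3] = 193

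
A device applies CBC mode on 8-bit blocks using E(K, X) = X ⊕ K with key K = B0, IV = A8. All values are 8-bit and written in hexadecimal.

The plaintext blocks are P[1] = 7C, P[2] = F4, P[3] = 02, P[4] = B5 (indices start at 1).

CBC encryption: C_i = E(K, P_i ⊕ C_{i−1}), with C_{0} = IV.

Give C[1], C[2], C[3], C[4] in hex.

C[1]: P[1] ⊕ A8 = D4; E(K, D4) = 64.
C[2]: P[2] ⊕ 64 = 90; E(K, 90) = 20.
C[3]: P[3] ⊕ 20 = 22; E(K, 22) = 92.
C[4]: P[4] ⊕ 92 = 27; E(K, 27) = 97.

C[1] = 64, C[2] = 20, C[3] = 92, C[4] = 97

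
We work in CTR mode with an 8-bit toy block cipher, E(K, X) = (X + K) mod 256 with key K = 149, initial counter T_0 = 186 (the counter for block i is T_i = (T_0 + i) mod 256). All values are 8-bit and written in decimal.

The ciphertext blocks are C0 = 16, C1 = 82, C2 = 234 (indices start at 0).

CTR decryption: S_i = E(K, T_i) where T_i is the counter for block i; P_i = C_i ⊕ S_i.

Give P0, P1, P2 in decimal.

P0 = 95, P1 = 2, P2 = 187

P0: T = 186, S = E(K, T) = 79; 16 ⊕ 79 = 95.
P1: T = 187, S = E(K, T) = 80; 82 ⊕ 80 = 2.
P2: T = 188, S = E(K, T) = 81; 234 ⊕ 81 = 187.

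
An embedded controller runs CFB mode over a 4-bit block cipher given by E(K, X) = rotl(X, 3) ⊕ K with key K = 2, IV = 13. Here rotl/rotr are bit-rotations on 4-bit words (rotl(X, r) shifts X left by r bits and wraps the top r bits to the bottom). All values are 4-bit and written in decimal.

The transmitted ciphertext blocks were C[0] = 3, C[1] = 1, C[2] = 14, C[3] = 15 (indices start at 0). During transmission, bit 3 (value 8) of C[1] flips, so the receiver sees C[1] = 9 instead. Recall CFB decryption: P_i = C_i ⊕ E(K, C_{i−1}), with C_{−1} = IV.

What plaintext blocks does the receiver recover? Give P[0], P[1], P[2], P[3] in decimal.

Only C[1] changed, to 9. In CFB, a change in C_i flips the same bit in P_i and garbles P_{i+1}. Decrypting the received ciphertext:
P[0]: E(K, 13) = 12; 3 ⊕ 12 = 15.
P[1]: E(K, 3) = 11; 9 ⊕ 11 = 2.
P[2]: E(K, 9) = 14; 14 ⊕ 14 = 0.
P[3]: E(K, 14) = 5; 15 ⊕ 5 = 10.
Blocks that differ from the original plaintext: P[1], P[2].

P[0] = 15, P[1] = 2, P[2] = 0, P[3] = 10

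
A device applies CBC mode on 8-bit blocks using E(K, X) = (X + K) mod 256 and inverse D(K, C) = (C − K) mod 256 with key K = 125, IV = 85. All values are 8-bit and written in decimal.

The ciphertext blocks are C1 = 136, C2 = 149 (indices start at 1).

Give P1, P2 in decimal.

P1 = 94, P2 = 144

CBC decryption: P_i = D(K, C_i) ⊕ C_{i−1}, with C_{0} = IV.
P1: D(K, 136) = 11; 11 ⊕ 85 = 94.
P2: D(K, 149) = 24; 24 ⊕ 136 = 144.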